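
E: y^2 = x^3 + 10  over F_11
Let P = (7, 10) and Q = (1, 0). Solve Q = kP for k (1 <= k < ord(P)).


Enumerate multiples of P until we hit Q = (1, 0):
  1P = (7, 10)
  2P = (1, 0)
Match found at i = 2.

k = 2


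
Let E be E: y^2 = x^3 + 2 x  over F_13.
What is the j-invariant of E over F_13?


Delta = -16(4 a^3 + 27 b^2) mod 13 = 8
-1728 * (4 a)^3 = -1728 * (4*2)^3 mod 13 = 5
j = 5 * 8^(-1) mod 13 = 12

j = 12 (mod 13)


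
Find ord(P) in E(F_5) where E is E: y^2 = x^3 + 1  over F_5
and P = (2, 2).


Compute successive multiples of P until we hit O:
  1P = (2, 2)
  2P = (0, 4)
  3P = (4, 0)
  4P = (0, 1)
  5P = (2, 3)
  6P = O

ord(P) = 6


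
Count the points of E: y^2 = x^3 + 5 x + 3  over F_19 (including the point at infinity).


For each x in F_19, count y with y^2 = x^3 + 5 x + 3 mod 19:
  x = 1: RHS = 9, y in [3, 16]  -> 2 point(s)
  x = 3: RHS = 7, y in [8, 11]  -> 2 point(s)
  x = 4: RHS = 11, y in [7, 12]  -> 2 point(s)
  x = 5: RHS = 1, y in [1, 18]  -> 2 point(s)
  x = 7: RHS = 1, y in [1, 18]  -> 2 point(s)
  x = 8: RHS = 4, y in [2, 17]  -> 2 point(s)
  x = 9: RHS = 17, y in [6, 13]  -> 2 point(s)
  x = 12: RHS = 5, y in [9, 10]  -> 2 point(s)
  x = 13: RHS = 4, y in [2, 17]  -> 2 point(s)
  x = 14: RHS = 5, y in [9, 10]  -> 2 point(s)
  x = 17: RHS = 4, y in [2, 17]  -> 2 point(s)
  x = 18: RHS = 16, y in [4, 15]  -> 2 point(s)
Affine points: 24. Add the point at infinity: total = 25.

#E(F_19) = 25


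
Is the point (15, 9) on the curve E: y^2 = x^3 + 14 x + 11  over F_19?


Check whether y^2 = x^3 + 14 x + 11 (mod 19) for (x, y) = (15, 9).
LHS: y^2 = 9^2 mod 19 = 5
RHS: x^3 + 14 x + 11 = 15^3 + 14*15 + 11 mod 19 = 5
LHS = RHS

Yes, on the curve


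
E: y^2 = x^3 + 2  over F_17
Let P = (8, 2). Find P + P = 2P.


Doubling: s = (3 x1^2 + a) / (2 y1)
s = (3*8^2 + 0) / (2*2) mod 17 = 14
x3 = s^2 - 2 x1 mod 17 = 14^2 - 2*8 = 10
y3 = s (x1 - x3) - y1 mod 17 = 14 * (8 - 10) - 2 = 4

2P = (10, 4)


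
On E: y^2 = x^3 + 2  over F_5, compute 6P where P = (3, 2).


k = 6 = 110_2 (binary, LSB first: 011)
Double-and-add from P = (3, 2):
  bit 0 = 0: acc unchanged = O
  bit 1 = 1: acc = O + (3, 3) = (3, 3)
  bit 2 = 1: acc = (3, 3) + (3, 2) = O

6P = O


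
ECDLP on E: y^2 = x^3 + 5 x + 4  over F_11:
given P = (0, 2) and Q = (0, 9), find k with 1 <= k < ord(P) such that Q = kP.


Enumerate multiples of P until we hit Q = (0, 9):
  1P = (0, 2)
  2P = (5, 0)
  3P = (0, 9)
Match found at i = 3.

k = 3


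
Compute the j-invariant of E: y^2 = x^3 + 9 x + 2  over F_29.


Delta = -16(4 a^3 + 27 b^2) mod 29 = 17
-1728 * (4 a)^3 = -1728 * (4*9)^3 mod 29 = 27
j = 27 * 17^(-1) mod 29 = 5

j = 5 (mod 29)


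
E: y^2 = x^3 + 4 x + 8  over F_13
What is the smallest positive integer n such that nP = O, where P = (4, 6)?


Compute successive multiples of P until we hit O:
  1P = (4, 6)
  2P = (5, 7)
  3P = (5, 6)
  4P = (4, 7)
  5P = O

ord(P) = 5


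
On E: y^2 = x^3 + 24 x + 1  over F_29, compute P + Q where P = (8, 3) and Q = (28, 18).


P != Q, so use the chord formula.
s = (y2 - y1) / (x2 - x1) = (15) / (20) mod 29 = 8
x3 = s^2 - x1 - x2 mod 29 = 8^2 - 8 - 28 = 28
y3 = s (x1 - x3) - y1 mod 29 = 8 * (8 - 28) - 3 = 11

P + Q = (28, 11)


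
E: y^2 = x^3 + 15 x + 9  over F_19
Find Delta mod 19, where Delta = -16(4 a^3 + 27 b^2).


4 a^3 + 27 b^2 = 4*15^3 + 27*9^2 = 13500 + 2187 = 15687
Delta = -16 * (15687) = -250992
Delta mod 19 = 17

Delta = 17 (mod 19)


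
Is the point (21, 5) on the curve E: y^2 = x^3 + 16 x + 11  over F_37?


Check whether y^2 = x^3 + 16 x + 11 (mod 37) for (x, y) = (21, 5).
LHS: y^2 = 5^2 mod 37 = 25
RHS: x^3 + 16 x + 11 = 21^3 + 16*21 + 11 mod 37 = 25
LHS = RHS

Yes, on the curve


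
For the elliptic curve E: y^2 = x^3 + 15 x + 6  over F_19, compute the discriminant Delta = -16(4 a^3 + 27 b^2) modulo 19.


4 a^3 + 27 b^2 = 4*15^3 + 27*6^2 = 13500 + 972 = 14472
Delta = -16 * (14472) = -231552
Delta mod 19 = 1

Delta = 1 (mod 19)


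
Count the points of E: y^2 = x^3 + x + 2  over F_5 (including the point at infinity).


For each x in F_5, count y with y^2 = x^3 + 1 x + 2 mod 5:
  x = 1: RHS = 4, y in [2, 3]  -> 2 point(s)
  x = 4: RHS = 0, y in [0]  -> 1 point(s)
Affine points: 3. Add the point at infinity: total = 4.

#E(F_5) = 4


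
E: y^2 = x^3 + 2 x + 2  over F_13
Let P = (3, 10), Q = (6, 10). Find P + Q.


P != Q, so use the chord formula.
s = (y2 - y1) / (x2 - x1) = (0) / (3) mod 13 = 0
x3 = s^2 - x1 - x2 mod 13 = 0^2 - 3 - 6 = 4
y3 = s (x1 - x3) - y1 mod 13 = 0 * (3 - 4) - 10 = 3

P + Q = (4, 3)


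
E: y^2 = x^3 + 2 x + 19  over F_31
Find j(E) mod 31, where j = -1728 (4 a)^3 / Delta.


Delta = -16(4 a^3 + 27 b^2) mod 31 = 24
-1728 * (4 a)^3 = -1728 * (4*2)^3 mod 31 = 4
j = 4 * 24^(-1) mod 31 = 26

j = 26 (mod 31)


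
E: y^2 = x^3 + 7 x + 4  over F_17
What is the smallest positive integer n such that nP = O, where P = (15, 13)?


Compute successive multiples of P until we hit O:
  1P = (15, 13)
  2P = (3, 1)
  3P = (0, 2)
  4P = (11, 16)
  5P = (16, 9)
  6P = (2, 3)
  7P = (2, 14)
  8P = (16, 8)
  ... (continuing to 13P)
  13P = O

ord(P) = 13


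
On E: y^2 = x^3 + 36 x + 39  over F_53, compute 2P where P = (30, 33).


Doubling: s = (3 x1^2 + a) / (2 y1)
s = (3*30^2 + 36) / (2*33) mod 53 = 27
x3 = s^2 - 2 x1 mod 53 = 27^2 - 2*30 = 33
y3 = s (x1 - x3) - y1 mod 53 = 27 * (30 - 33) - 33 = 45

2P = (33, 45)


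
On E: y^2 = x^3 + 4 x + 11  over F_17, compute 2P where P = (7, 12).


k = 2 = 10_2 (binary, LSB first: 01)
Double-and-add from P = (7, 12):
  bit 0 = 0: acc unchanged = O
  bit 1 = 1: acc = O + (1, 13) = (1, 13)

2P = (1, 13)


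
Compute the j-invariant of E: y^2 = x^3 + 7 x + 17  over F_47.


Delta = -16(4 a^3 + 27 b^2) mod 47 = 28
-1728 * (4 a)^3 = -1728 * (4*7)^3 mod 47 = 33
j = 33 * 28^(-1) mod 47 = 23

j = 23 (mod 47)


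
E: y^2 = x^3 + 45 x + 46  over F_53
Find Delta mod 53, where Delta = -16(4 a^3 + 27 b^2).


4 a^3 + 27 b^2 = 4*45^3 + 27*46^2 = 364500 + 57132 = 421632
Delta = -16 * (421632) = -6746112
Delta mod 53 = 46

Delta = 46 (mod 53)


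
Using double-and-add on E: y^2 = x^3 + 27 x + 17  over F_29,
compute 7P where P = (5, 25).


k = 7 = 111_2 (binary, LSB first: 111)
Double-and-add from P = (5, 25):
  bit 0 = 1: acc = O + (5, 25) = (5, 25)
  bit 1 = 1: acc = (5, 25) + (13, 19) = (17, 13)
  bit 2 = 1: acc = (17, 13) + (8, 7) = (27, 19)

7P = (27, 19)


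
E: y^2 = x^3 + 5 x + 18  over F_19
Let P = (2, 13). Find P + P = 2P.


Doubling: s = (3 x1^2 + a) / (2 y1)
s = (3*2^2 + 5) / (2*13) mod 19 = 16
x3 = s^2 - 2 x1 mod 19 = 16^2 - 2*2 = 5
y3 = s (x1 - x3) - y1 mod 19 = 16 * (2 - 5) - 13 = 15

2P = (5, 15)


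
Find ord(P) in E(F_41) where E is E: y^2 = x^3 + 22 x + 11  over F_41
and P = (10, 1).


Compute successive multiples of P until we hit O:
  1P = (10, 1)
  2P = (30, 18)
  3P = (9, 6)
  4P = (6, 20)
  5P = (4, 32)
  6P = (7, 4)
  7P = (25, 14)
  8P = (37, 33)
  ... (continuing to 20P)
  20P = O

ord(P) = 20


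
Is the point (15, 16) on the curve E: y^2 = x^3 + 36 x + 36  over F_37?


Check whether y^2 = x^3 + 36 x + 36 (mod 37) for (x, y) = (15, 16).
LHS: y^2 = 16^2 mod 37 = 34
RHS: x^3 + 36 x + 36 = 15^3 + 36*15 + 36 mod 37 = 29
LHS != RHS

No, not on the curve


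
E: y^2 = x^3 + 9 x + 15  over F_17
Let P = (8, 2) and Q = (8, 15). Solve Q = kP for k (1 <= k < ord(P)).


Enumerate multiples of P until we hit Q = (8, 15):
  1P = (8, 2)
  2P = (9, 3)
  3P = (1, 5)
  4P = (12, 7)
  5P = (6, 9)
  6P = (11, 0)
  7P = (6, 8)
  8P = (12, 10)
  9P = (1, 12)
  10P = (9, 14)
  11P = (8, 15)
Match found at i = 11.

k = 11


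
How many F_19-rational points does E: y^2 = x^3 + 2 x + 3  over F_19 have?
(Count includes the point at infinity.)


For each x in F_19, count y with y^2 = x^3 + 2 x + 3 mod 19:
  x = 1: RHS = 6, y in [5, 14]  -> 2 point(s)
  x = 3: RHS = 17, y in [6, 13]  -> 2 point(s)
  x = 5: RHS = 5, y in [9, 10]  -> 2 point(s)
  x = 9: RHS = 9, y in [3, 16]  -> 2 point(s)
  x = 10: RHS = 16, y in [4, 15]  -> 2 point(s)
  x = 11: RHS = 7, y in [8, 11]  -> 2 point(s)
  x = 12: RHS = 7, y in [8, 11]  -> 2 point(s)
  x = 14: RHS = 1, y in [1, 18]  -> 2 point(s)
  x = 15: RHS = 7, y in [8, 11]  -> 2 point(s)
  x = 18: RHS = 0, y in [0]  -> 1 point(s)
Affine points: 19. Add the point at infinity: total = 20.

#E(F_19) = 20


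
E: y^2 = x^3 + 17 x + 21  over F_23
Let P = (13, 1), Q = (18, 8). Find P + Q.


P != Q, so use the chord formula.
s = (y2 - y1) / (x2 - x1) = (7) / (5) mod 23 = 6
x3 = s^2 - x1 - x2 mod 23 = 6^2 - 13 - 18 = 5
y3 = s (x1 - x3) - y1 mod 23 = 6 * (13 - 5) - 1 = 1

P + Q = (5, 1)


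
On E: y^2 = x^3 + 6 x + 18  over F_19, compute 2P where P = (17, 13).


Doubling: s = (3 x1^2 + a) / (2 y1)
s = (3*17^2 + 6) / (2*13) mod 19 = 8
x3 = s^2 - 2 x1 mod 19 = 8^2 - 2*17 = 11
y3 = s (x1 - x3) - y1 mod 19 = 8 * (17 - 11) - 13 = 16

2P = (11, 16)


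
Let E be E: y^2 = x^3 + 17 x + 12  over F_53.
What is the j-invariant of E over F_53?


Delta = -16(4 a^3 + 27 b^2) mod 53 = 31
-1728 * (4 a)^3 = -1728 * (4*17)^3 mod 53 = 14
j = 14 * 31^(-1) mod 53 = 9

j = 9 (mod 53)


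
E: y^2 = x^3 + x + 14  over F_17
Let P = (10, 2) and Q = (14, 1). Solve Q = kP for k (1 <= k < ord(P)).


Enumerate multiples of P until we hit Q = (14, 1):
  1P = (10, 2)
  2P = (6, 10)
  3P = (5, 5)
  4P = (1, 13)
  5P = (14, 1)
Match found at i = 5.

k = 5


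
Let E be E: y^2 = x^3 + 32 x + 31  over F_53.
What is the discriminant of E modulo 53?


4 a^3 + 27 b^2 = 4*32^3 + 27*31^2 = 131072 + 25947 = 157019
Delta = -16 * (157019) = -2512304
Delta mod 53 = 2

Delta = 2 (mod 53)


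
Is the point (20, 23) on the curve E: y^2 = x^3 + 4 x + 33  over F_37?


Check whether y^2 = x^3 + 4 x + 33 (mod 37) for (x, y) = (20, 23).
LHS: y^2 = 23^2 mod 37 = 11
RHS: x^3 + 4 x + 33 = 20^3 + 4*20 + 33 mod 37 = 10
LHS != RHS

No, not on the curve


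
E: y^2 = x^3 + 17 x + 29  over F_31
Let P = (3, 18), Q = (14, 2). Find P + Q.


P != Q, so use the chord formula.
s = (y2 - y1) / (x2 - x1) = (15) / (11) mod 31 = 7
x3 = s^2 - x1 - x2 mod 31 = 7^2 - 3 - 14 = 1
y3 = s (x1 - x3) - y1 mod 31 = 7 * (3 - 1) - 18 = 27

P + Q = (1, 27)


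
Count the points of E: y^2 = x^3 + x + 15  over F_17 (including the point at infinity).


For each x in F_17, count y with y^2 = x^3 + 1 x + 15 mod 17:
  x = 0: RHS = 15, y in [7, 10]  -> 2 point(s)
  x = 1: RHS = 0, y in [0]  -> 1 point(s)
  x = 2: RHS = 8, y in [5, 12]  -> 2 point(s)
  x = 4: RHS = 15, y in [7, 10]  -> 2 point(s)
  x = 5: RHS = 9, y in [3, 14]  -> 2 point(s)
  x = 6: RHS = 16, y in [4, 13]  -> 2 point(s)
  x = 7: RHS = 8, y in [5, 12]  -> 2 point(s)
  x = 8: RHS = 8, y in [5, 12]  -> 2 point(s)
  x = 12: RHS = 4, y in [2, 15]  -> 2 point(s)
  x = 13: RHS = 15, y in [7, 10]  -> 2 point(s)
  x = 14: RHS = 2, y in [6, 11]  -> 2 point(s)
  x = 16: RHS = 13, y in [8, 9]  -> 2 point(s)
Affine points: 23. Add the point at infinity: total = 24.

#E(F_17) = 24


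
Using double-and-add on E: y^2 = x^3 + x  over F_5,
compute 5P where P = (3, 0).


k = 5 = 101_2 (binary, LSB first: 101)
Double-and-add from P = (3, 0):
  bit 0 = 1: acc = O + (3, 0) = (3, 0)
  bit 1 = 0: acc unchanged = (3, 0)
  bit 2 = 1: acc = (3, 0) + O = (3, 0)

5P = (3, 0)


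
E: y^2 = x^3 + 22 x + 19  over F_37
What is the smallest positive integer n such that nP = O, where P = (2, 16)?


Compute successive multiples of P until we hit O:
  1P = (2, 16)
  2P = (23, 1)
  3P = (11, 1)
  4P = (35, 2)
  5P = (3, 36)
  6P = (25, 5)
  7P = (21, 14)
  8P = (30, 22)
  ... (continuing to 18P)
  18P = O

ord(P) = 18


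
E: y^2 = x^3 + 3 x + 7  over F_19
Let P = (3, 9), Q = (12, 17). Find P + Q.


P != Q, so use the chord formula.
s = (y2 - y1) / (x2 - x1) = (8) / (9) mod 19 = 3
x3 = s^2 - x1 - x2 mod 19 = 3^2 - 3 - 12 = 13
y3 = s (x1 - x3) - y1 mod 19 = 3 * (3 - 13) - 9 = 18

P + Q = (13, 18)


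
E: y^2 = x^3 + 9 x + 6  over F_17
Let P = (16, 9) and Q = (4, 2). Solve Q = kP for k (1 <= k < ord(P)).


Enumerate multiples of P until we hit Q = (4, 2):
  1P = (16, 9)
  2P = (10, 12)
  3P = (4, 2)
Match found at i = 3.

k = 3


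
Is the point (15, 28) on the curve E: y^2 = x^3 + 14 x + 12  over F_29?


Check whether y^2 = x^3 + 14 x + 12 (mod 29) for (x, y) = (15, 28).
LHS: y^2 = 28^2 mod 29 = 1
RHS: x^3 + 14 x + 12 = 15^3 + 14*15 + 12 mod 29 = 1
LHS = RHS

Yes, on the curve


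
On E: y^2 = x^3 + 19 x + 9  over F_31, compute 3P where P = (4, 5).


k = 3 = 11_2 (binary, LSB first: 11)
Double-and-add from P = (4, 5):
  bit 0 = 1: acc = O + (4, 5) = (4, 5)
  bit 1 = 1: acc = (4, 5) + (0, 28) = (0, 3)

3P = (0, 3)


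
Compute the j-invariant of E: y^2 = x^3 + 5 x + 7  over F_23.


Delta = -16(4 a^3 + 27 b^2) mod 23 = 19
-1728 * (4 a)^3 = -1728 * (4*5)^3 mod 23 = 12
j = 12 * 19^(-1) mod 23 = 20

j = 20 (mod 23)


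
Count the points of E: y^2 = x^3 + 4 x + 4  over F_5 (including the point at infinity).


For each x in F_5, count y with y^2 = x^3 + 4 x + 4 mod 5:
  x = 0: RHS = 4, y in [2, 3]  -> 2 point(s)
  x = 1: RHS = 4, y in [2, 3]  -> 2 point(s)
  x = 2: RHS = 0, y in [0]  -> 1 point(s)
  x = 4: RHS = 4, y in [2, 3]  -> 2 point(s)
Affine points: 7. Add the point at infinity: total = 8.

#E(F_5) = 8


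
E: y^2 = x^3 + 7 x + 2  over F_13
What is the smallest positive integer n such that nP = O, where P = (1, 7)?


Compute successive multiples of P until we hit O:
  1P = (1, 7)
  2P = (7, 11)
  3P = (4, 4)
  4P = (9, 1)
  5P = (6, 0)
  6P = (9, 12)
  7P = (4, 9)
  8P = (7, 2)
  ... (continuing to 10P)
  10P = O

ord(P) = 10


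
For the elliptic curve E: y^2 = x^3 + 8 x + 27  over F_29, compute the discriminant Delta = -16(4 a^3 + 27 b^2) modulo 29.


4 a^3 + 27 b^2 = 4*8^3 + 27*27^2 = 2048 + 19683 = 21731
Delta = -16 * (21731) = -347696
Delta mod 29 = 14

Delta = 14 (mod 29)


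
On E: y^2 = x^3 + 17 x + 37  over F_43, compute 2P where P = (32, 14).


Doubling: s = (3 x1^2 + a) / (2 y1)
s = (3*32^2 + 17) / (2*14) mod 43 = 32
x3 = s^2 - 2 x1 mod 43 = 32^2 - 2*32 = 14
y3 = s (x1 - x3) - y1 mod 43 = 32 * (32 - 14) - 14 = 3

2P = (14, 3)


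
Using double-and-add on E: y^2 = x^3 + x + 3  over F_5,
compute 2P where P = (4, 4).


k = 2 = 10_2 (binary, LSB first: 01)
Double-and-add from P = (4, 4):
  bit 0 = 0: acc unchanged = O
  bit 1 = 1: acc = O + (1, 0) = (1, 0)

2P = (1, 0)


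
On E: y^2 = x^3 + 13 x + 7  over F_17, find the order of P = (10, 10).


Compute successive multiples of P until we hit O:
  1P = (10, 10)
  2P = (10, 7)
  3P = O

ord(P) = 3


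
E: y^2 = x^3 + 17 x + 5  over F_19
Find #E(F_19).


For each x in F_19, count y with y^2 = x^3 + 17 x + 5 mod 19:
  x = 0: RHS = 5, y in [9, 10]  -> 2 point(s)
  x = 1: RHS = 4, y in [2, 17]  -> 2 point(s)
  x = 2: RHS = 9, y in [3, 16]  -> 2 point(s)
  x = 3: RHS = 7, y in [8, 11]  -> 2 point(s)
  x = 4: RHS = 4, y in [2, 17]  -> 2 point(s)
  x = 5: RHS = 6, y in [5, 14]  -> 2 point(s)
  x = 6: RHS = 0, y in [0]  -> 1 point(s)
  x = 7: RHS = 11, y in [7, 12]  -> 2 point(s)
  x = 8: RHS = 7, y in [8, 11]  -> 2 point(s)
  x = 10: RHS = 16, y in [4, 15]  -> 2 point(s)
  x = 14: RHS = 4, y in [2, 17]  -> 2 point(s)
  x = 15: RHS = 6, y in [5, 14]  -> 2 point(s)
  x = 17: RHS = 1, y in [1, 18]  -> 2 point(s)
  x = 18: RHS = 6, y in [5, 14]  -> 2 point(s)
Affine points: 27. Add the point at infinity: total = 28.

#E(F_19) = 28


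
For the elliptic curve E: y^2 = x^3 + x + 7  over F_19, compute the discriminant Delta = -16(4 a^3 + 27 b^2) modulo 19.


4 a^3 + 27 b^2 = 4*1^3 + 27*7^2 = 4 + 1323 = 1327
Delta = -16 * (1327) = -21232
Delta mod 19 = 10

Delta = 10 (mod 19)


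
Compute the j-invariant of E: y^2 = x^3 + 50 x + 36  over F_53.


Delta = -16(4 a^3 + 27 b^2) mod 53 = 52
-1728 * (4 a)^3 = -1728 * (4*50)^3 mod 53 = 17
j = 17 * 52^(-1) mod 53 = 36

j = 36 (mod 53)


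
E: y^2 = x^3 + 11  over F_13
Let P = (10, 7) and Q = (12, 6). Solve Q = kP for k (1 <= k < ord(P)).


Enumerate multiples of P until we hit Q = (12, 6):
  1P = (10, 7)
  2P = (7, 9)
  3P = (8, 9)
  4P = (9, 5)
  5P = (11, 4)
  6P = (1, 5)
  7P = (12, 7)
  8P = (4, 6)
  9P = (3, 5)
  10P = (3, 8)
  11P = (4, 7)
  12P = (12, 6)
Match found at i = 12.

k = 12


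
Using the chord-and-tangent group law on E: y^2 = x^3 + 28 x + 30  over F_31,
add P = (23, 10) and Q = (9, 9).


P != Q, so use the chord formula.
s = (y2 - y1) / (x2 - x1) = (30) / (17) mod 31 = 20
x3 = s^2 - x1 - x2 mod 31 = 20^2 - 23 - 9 = 27
y3 = s (x1 - x3) - y1 mod 31 = 20 * (23 - 27) - 10 = 3

P + Q = (27, 3)


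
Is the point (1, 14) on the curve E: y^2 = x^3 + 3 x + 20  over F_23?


Check whether y^2 = x^3 + 3 x + 20 (mod 23) for (x, y) = (1, 14).
LHS: y^2 = 14^2 mod 23 = 12
RHS: x^3 + 3 x + 20 = 1^3 + 3*1 + 20 mod 23 = 1
LHS != RHS

No, not on the curve


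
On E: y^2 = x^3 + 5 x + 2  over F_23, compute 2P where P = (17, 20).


Doubling: s = (3 x1^2 + a) / (2 y1)
s = (3*17^2 + 5) / (2*20) mod 23 = 8
x3 = s^2 - 2 x1 mod 23 = 8^2 - 2*17 = 7
y3 = s (x1 - x3) - y1 mod 23 = 8 * (17 - 7) - 20 = 14

2P = (7, 14)


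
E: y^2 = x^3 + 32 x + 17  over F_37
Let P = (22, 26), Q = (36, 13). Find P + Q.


P != Q, so use the chord formula.
s = (y2 - y1) / (x2 - x1) = (24) / (14) mod 37 = 7
x3 = s^2 - x1 - x2 mod 37 = 7^2 - 22 - 36 = 28
y3 = s (x1 - x3) - y1 mod 37 = 7 * (22 - 28) - 26 = 6

P + Q = (28, 6)


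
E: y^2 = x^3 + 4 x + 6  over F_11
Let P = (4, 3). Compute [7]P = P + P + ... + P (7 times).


k = 7 = 111_2 (binary, LSB first: 111)
Double-and-add from P = (4, 3):
  bit 0 = 1: acc = O + (4, 3) = (4, 3)
  bit 1 = 1: acc = (4, 3) + (6, 9) = (10, 1)
  bit 2 = 1: acc = (10, 1) + (2, 0) = (4, 8)

7P = (4, 8)


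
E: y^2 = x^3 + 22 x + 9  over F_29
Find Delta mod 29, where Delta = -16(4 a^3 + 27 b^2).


4 a^3 + 27 b^2 = 4*22^3 + 27*9^2 = 42592 + 2187 = 44779
Delta = -16 * (44779) = -716464
Delta mod 29 = 10

Delta = 10 (mod 29)


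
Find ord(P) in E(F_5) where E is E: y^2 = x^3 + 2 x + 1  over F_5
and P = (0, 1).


Compute successive multiples of P until we hit O:
  1P = (0, 1)
  2P = (1, 3)
  3P = (3, 3)
  4P = (3, 2)
  5P = (1, 2)
  6P = (0, 4)
  7P = O

ord(P) = 7


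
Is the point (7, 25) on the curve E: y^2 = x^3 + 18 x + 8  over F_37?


Check whether y^2 = x^3 + 18 x + 8 (mod 37) for (x, y) = (7, 25).
LHS: y^2 = 25^2 mod 37 = 33
RHS: x^3 + 18 x + 8 = 7^3 + 18*7 + 8 mod 37 = 33
LHS = RHS

Yes, on the curve


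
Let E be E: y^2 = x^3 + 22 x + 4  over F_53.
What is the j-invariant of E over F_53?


Delta = -16(4 a^3 + 27 b^2) mod 53 = 33
-1728 * (4 a)^3 = -1728 * (4*22)^3 mod 53 = 11
j = 11 * 33^(-1) mod 53 = 18

j = 18 (mod 53)


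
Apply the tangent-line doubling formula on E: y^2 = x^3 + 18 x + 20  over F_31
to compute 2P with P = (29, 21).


Doubling: s = (3 x1^2 + a) / (2 y1)
s = (3*29^2 + 18) / (2*21) mod 31 = 14
x3 = s^2 - 2 x1 mod 31 = 14^2 - 2*29 = 14
y3 = s (x1 - x3) - y1 mod 31 = 14 * (29 - 14) - 21 = 3

2P = (14, 3)


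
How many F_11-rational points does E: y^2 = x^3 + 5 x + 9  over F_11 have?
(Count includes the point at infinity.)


For each x in F_11, count y with y^2 = x^3 + 5 x + 9 mod 11:
  x = 0: RHS = 9, y in [3, 8]  -> 2 point(s)
  x = 1: RHS = 4, y in [2, 9]  -> 2 point(s)
  x = 2: RHS = 5, y in [4, 7]  -> 2 point(s)
  x = 4: RHS = 5, y in [4, 7]  -> 2 point(s)
  x = 5: RHS = 5, y in [4, 7]  -> 2 point(s)
  x = 8: RHS = 0, y in [0]  -> 1 point(s)
  x = 10: RHS = 3, y in [5, 6]  -> 2 point(s)
Affine points: 13. Add the point at infinity: total = 14.

#E(F_11) = 14


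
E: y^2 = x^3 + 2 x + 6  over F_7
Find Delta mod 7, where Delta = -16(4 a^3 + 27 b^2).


4 a^3 + 27 b^2 = 4*2^3 + 27*6^2 = 32 + 972 = 1004
Delta = -16 * (1004) = -16064
Delta mod 7 = 1

Delta = 1 (mod 7)


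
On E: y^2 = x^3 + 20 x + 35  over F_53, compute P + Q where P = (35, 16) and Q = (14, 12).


P != Q, so use the chord formula.
s = (y2 - y1) / (x2 - x1) = (49) / (32) mod 53 = 33
x3 = s^2 - x1 - x2 mod 53 = 33^2 - 35 - 14 = 33
y3 = s (x1 - x3) - y1 mod 53 = 33 * (35 - 33) - 16 = 50

P + Q = (33, 50)


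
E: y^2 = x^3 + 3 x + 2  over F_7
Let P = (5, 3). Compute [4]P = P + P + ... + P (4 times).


k = 4 = 100_2 (binary, LSB first: 001)
Double-and-add from P = (5, 3):
  bit 0 = 0: acc unchanged = O
  bit 1 = 0: acc unchanged = O
  bit 2 = 1: acc = O + (5, 3) = (5, 3)

4P = (5, 3)


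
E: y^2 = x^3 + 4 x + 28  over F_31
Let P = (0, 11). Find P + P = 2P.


Doubling: s = (3 x1^2 + a) / (2 y1)
s = (3*0^2 + 4) / (2*11) mod 31 = 3
x3 = s^2 - 2 x1 mod 31 = 3^2 - 2*0 = 9
y3 = s (x1 - x3) - y1 mod 31 = 3 * (0 - 9) - 11 = 24

2P = (9, 24)


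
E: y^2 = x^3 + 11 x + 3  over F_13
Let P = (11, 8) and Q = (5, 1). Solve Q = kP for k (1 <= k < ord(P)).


Enumerate multiples of P until we hit Q = (5, 1):
  1P = (11, 8)
  2P = (5, 12)
  3P = (9, 8)
  4P = (6, 5)
  5P = (0, 9)
  6P = (12, 11)
  7P = (12, 2)
  8P = (0, 4)
  9P = (6, 8)
  10P = (9, 5)
  11P = (5, 1)
Match found at i = 11.

k = 11


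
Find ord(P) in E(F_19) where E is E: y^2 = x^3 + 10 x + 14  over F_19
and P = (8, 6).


Compute successive multiples of P until we hit O:
  1P = (8, 6)
  2P = (4, 17)
  3P = (11, 7)
  4P = (17, 10)
  5P = (1, 14)
  6P = (2, 17)
  7P = (15, 10)
  8P = (13, 2)
  ... (continuing to 24P)
  24P = O

ord(P) = 24


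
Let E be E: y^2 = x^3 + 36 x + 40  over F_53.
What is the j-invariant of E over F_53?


Delta = -16(4 a^3 + 27 b^2) mod 53 = 9
-1728 * (4 a)^3 = -1728 * (4*36)^3 mod 53 = 39
j = 39 * 9^(-1) mod 53 = 22

j = 22 (mod 53)


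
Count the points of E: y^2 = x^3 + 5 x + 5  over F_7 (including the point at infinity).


For each x in F_7, count y with y^2 = x^3 + 5 x + 5 mod 7:
  x = 1: RHS = 4, y in [2, 5]  -> 2 point(s)
  x = 2: RHS = 2, y in [3, 4]  -> 2 point(s)
  x = 5: RHS = 1, y in [1, 6]  -> 2 point(s)
Affine points: 6. Add the point at infinity: total = 7.

#E(F_7) = 7


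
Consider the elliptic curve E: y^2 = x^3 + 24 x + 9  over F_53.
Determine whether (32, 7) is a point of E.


Check whether y^2 = x^3 + 24 x + 9 (mod 53) for (x, y) = (32, 7).
LHS: y^2 = 7^2 mod 53 = 49
RHS: x^3 + 24 x + 9 = 32^3 + 24*32 + 9 mod 53 = 49
LHS = RHS

Yes, on the curve


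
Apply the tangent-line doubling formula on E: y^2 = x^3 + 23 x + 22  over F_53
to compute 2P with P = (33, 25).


Doubling: s = (3 x1^2 + a) / (2 y1)
s = (3*33^2 + 23) / (2*25) mod 53 = 34
x3 = s^2 - 2 x1 mod 53 = 34^2 - 2*33 = 30
y3 = s (x1 - x3) - y1 mod 53 = 34 * (33 - 30) - 25 = 24

2P = (30, 24)


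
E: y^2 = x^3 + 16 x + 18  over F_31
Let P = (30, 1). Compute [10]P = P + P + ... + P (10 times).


k = 10 = 1010_2 (binary, LSB first: 0101)
Double-and-add from P = (30, 1):
  bit 0 = 0: acc unchanged = O
  bit 1 = 1: acc = O + (7, 16) = (7, 16)
  bit 2 = 0: acc unchanged = (7, 16)
  bit 3 = 1: acc = (7, 16) + (28, 6) = (28, 25)

10P = (28, 25)


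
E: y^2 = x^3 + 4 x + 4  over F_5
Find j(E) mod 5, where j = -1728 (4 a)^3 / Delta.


Delta = -16(4 a^3 + 27 b^2) mod 5 = 2
-1728 * (4 a)^3 = -1728 * (4*4)^3 mod 5 = 2
j = 2 * 2^(-1) mod 5 = 1

j = 1 (mod 5)


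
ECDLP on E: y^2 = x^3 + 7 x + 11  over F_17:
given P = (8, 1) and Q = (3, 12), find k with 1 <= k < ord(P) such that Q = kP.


Enumerate multiples of P until we hit Q = (3, 12):
  1P = (8, 1)
  2P = (3, 12)
Match found at i = 2.

k = 2


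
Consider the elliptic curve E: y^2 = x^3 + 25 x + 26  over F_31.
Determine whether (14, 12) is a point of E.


Check whether y^2 = x^3 + 25 x + 26 (mod 31) for (x, y) = (14, 12).
LHS: y^2 = 12^2 mod 31 = 20
RHS: x^3 + 25 x + 26 = 14^3 + 25*14 + 26 mod 31 = 20
LHS = RHS

Yes, on the curve


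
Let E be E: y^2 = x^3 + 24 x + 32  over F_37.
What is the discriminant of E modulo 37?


4 a^3 + 27 b^2 = 4*24^3 + 27*32^2 = 55296 + 27648 = 82944
Delta = -16 * (82944) = -1327104
Delta mod 37 = 12

Delta = 12 (mod 37)


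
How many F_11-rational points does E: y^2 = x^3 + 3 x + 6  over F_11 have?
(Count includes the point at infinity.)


For each x in F_11, count y with y^2 = x^3 + 3 x + 6 mod 11:
  x = 2: RHS = 9, y in [3, 8]  -> 2 point(s)
  x = 3: RHS = 9, y in [3, 8]  -> 2 point(s)
  x = 4: RHS = 5, y in [4, 7]  -> 2 point(s)
  x = 5: RHS = 3, y in [5, 6]  -> 2 point(s)
  x = 6: RHS = 9, y in [3, 8]  -> 2 point(s)
  x = 8: RHS = 3, y in [5, 6]  -> 2 point(s)
  x = 9: RHS = 3, y in [5, 6]  -> 2 point(s)
Affine points: 14. Add the point at infinity: total = 15.

#E(F_11) = 15


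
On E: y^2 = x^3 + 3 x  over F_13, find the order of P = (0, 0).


Compute successive multiples of P until we hit O:
  1P = (0, 0)
  2P = O

ord(P) = 2


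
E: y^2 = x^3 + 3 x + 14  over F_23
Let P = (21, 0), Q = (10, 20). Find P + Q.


P != Q, so use the chord formula.
s = (y2 - y1) / (x2 - x1) = (20) / (12) mod 23 = 17
x3 = s^2 - x1 - x2 mod 23 = 17^2 - 21 - 10 = 5
y3 = s (x1 - x3) - y1 mod 23 = 17 * (21 - 5) - 0 = 19

P + Q = (5, 19)


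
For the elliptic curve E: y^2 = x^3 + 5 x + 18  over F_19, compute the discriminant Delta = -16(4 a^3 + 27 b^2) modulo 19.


4 a^3 + 27 b^2 = 4*5^3 + 27*18^2 = 500 + 8748 = 9248
Delta = -16 * (9248) = -147968
Delta mod 19 = 4

Delta = 4 (mod 19)


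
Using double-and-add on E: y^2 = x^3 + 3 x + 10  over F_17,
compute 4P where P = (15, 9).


k = 4 = 100_2 (binary, LSB first: 001)
Double-and-add from P = (15, 9):
  bit 0 = 0: acc unchanged = O
  bit 1 = 0: acc unchanged = O
  bit 2 = 1: acc = O + (9, 1) = (9, 1)

4P = (9, 1)


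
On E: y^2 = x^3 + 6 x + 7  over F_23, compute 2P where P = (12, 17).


Doubling: s = (3 x1^2 + a) / (2 y1)
s = (3*12^2 + 6) / (2*17) mod 23 = 21
x3 = s^2 - 2 x1 mod 23 = 21^2 - 2*12 = 3
y3 = s (x1 - x3) - y1 mod 23 = 21 * (12 - 3) - 17 = 11

2P = (3, 11)


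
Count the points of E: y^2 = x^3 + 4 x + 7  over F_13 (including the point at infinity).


For each x in F_13, count y with y^2 = x^3 + 4 x + 7 mod 13:
  x = 1: RHS = 12, y in [5, 8]  -> 2 point(s)
  x = 2: RHS = 10, y in [6, 7]  -> 2 point(s)
  x = 4: RHS = 9, y in [3, 10]  -> 2 point(s)
  x = 5: RHS = 9, y in [3, 10]  -> 2 point(s)
  x = 6: RHS = 0, y in [0]  -> 1 point(s)
  x = 7: RHS = 1, y in [1, 12]  -> 2 point(s)
  x = 11: RHS = 4, y in [2, 11]  -> 2 point(s)
Affine points: 13. Add the point at infinity: total = 14.

#E(F_13) = 14


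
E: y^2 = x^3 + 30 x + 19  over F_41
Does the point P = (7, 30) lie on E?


Check whether y^2 = x^3 + 30 x + 19 (mod 41) for (x, y) = (7, 30).
LHS: y^2 = 30^2 mod 41 = 39
RHS: x^3 + 30 x + 19 = 7^3 + 30*7 + 19 mod 41 = 39
LHS = RHS

Yes, on the curve


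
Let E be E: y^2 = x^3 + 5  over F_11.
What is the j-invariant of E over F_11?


Delta = -16(4 a^3 + 27 b^2) mod 11 = 2
-1728 * (4 a)^3 = -1728 * (4*0)^3 mod 11 = 0
j = 0 * 2^(-1) mod 11 = 0

j = 0 (mod 11)


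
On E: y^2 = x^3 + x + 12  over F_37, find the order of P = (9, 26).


Compute successive multiples of P until we hit O:
  1P = (9, 26)
  2P = (20, 22)
  3P = (17, 24)
  4P = (18, 4)
  5P = (21, 28)
  6P = (6, 30)
  7P = (32, 17)
  8P = (0, 30)
  ... (continuing to 29P)
  29P = O

ord(P) = 29


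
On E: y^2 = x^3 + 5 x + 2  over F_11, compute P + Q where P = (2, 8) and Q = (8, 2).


P != Q, so use the chord formula.
s = (y2 - y1) / (x2 - x1) = (5) / (6) mod 11 = 10
x3 = s^2 - x1 - x2 mod 11 = 10^2 - 2 - 8 = 2
y3 = s (x1 - x3) - y1 mod 11 = 10 * (2 - 2) - 8 = 3

P + Q = (2, 3)


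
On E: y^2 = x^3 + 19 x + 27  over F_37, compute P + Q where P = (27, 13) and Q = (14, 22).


P != Q, so use the chord formula.
s = (y2 - y1) / (x2 - x1) = (9) / (24) mod 37 = 5
x3 = s^2 - x1 - x2 mod 37 = 5^2 - 27 - 14 = 21
y3 = s (x1 - x3) - y1 mod 37 = 5 * (27 - 21) - 13 = 17

P + Q = (21, 17)


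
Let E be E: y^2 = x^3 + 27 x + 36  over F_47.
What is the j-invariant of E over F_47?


Delta = -16(4 a^3 + 27 b^2) mod 47 = 21
-1728 * (4 a)^3 = -1728 * (4*27)^3 mod 47 = 10
j = 10 * 21^(-1) mod 47 = 43

j = 43 (mod 47)


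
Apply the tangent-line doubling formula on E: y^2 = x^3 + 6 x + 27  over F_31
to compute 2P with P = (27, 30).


Doubling: s = (3 x1^2 + a) / (2 y1)
s = (3*27^2 + 6) / (2*30) mod 31 = 4
x3 = s^2 - 2 x1 mod 31 = 4^2 - 2*27 = 24
y3 = s (x1 - x3) - y1 mod 31 = 4 * (27 - 24) - 30 = 13

2P = (24, 13)


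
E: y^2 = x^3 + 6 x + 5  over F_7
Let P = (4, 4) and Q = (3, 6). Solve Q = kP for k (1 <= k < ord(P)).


Enumerate multiples of P until we hit Q = (3, 6):
  1P = (4, 4)
  2P = (3, 1)
  3P = (2, 2)
  4P = (2, 5)
  5P = (3, 6)
Match found at i = 5.

k = 5


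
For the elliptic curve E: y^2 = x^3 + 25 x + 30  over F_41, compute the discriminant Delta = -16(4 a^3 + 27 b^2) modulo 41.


4 a^3 + 27 b^2 = 4*25^3 + 27*30^2 = 62500 + 24300 = 86800
Delta = -16 * (86800) = -1388800
Delta mod 41 = 34

Delta = 34 (mod 41)


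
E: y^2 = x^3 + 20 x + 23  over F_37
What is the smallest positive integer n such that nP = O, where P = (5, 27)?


Compute successive multiples of P until we hit O:
  1P = (5, 27)
  2P = (1, 28)
  3P = (1, 9)
  4P = (5, 10)
  5P = O

ord(P) = 5


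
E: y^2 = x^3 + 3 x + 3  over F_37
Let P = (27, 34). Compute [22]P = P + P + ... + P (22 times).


k = 22 = 10110_2 (binary, LSB first: 01101)
Double-and-add from P = (27, 34):
  bit 0 = 0: acc unchanged = O
  bit 1 = 1: acc = O + (8, 24) = (8, 24)
  bit 2 = 1: acc = (8, 24) + (31, 19) = (7, 16)
  bit 3 = 0: acc unchanged = (7, 16)
  bit 4 = 1: acc = (7, 16) + (20, 21) = (20, 16)

22P = (20, 16)


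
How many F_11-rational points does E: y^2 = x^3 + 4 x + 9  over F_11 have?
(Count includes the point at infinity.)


For each x in F_11, count y with y^2 = x^3 + 4 x + 9 mod 11:
  x = 0: RHS = 9, y in [3, 8]  -> 2 point(s)
  x = 1: RHS = 3, y in [5, 6]  -> 2 point(s)
  x = 2: RHS = 3, y in [5, 6]  -> 2 point(s)
  x = 3: RHS = 4, y in [2, 9]  -> 2 point(s)
  x = 4: RHS = 1, y in [1, 10]  -> 2 point(s)
  x = 5: RHS = 0, y in [0]  -> 1 point(s)
  x = 8: RHS = 3, y in [5, 6]  -> 2 point(s)
  x = 9: RHS = 4, y in [2, 9]  -> 2 point(s)
  x = 10: RHS = 4, y in [2, 9]  -> 2 point(s)
Affine points: 17. Add the point at infinity: total = 18.

#E(F_11) = 18


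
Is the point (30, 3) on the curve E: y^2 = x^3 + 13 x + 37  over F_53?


Check whether y^2 = x^3 + 13 x + 37 (mod 53) for (x, y) = (30, 3).
LHS: y^2 = 3^2 mod 53 = 9
RHS: x^3 + 13 x + 37 = 30^3 + 13*30 + 37 mod 53 = 26
LHS != RHS

No, not on the curve


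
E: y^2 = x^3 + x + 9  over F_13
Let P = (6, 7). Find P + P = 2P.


Doubling: s = (3 x1^2 + a) / (2 y1)
s = (3*6^2 + 1) / (2*7) mod 13 = 5
x3 = s^2 - 2 x1 mod 13 = 5^2 - 2*6 = 0
y3 = s (x1 - x3) - y1 mod 13 = 5 * (6 - 0) - 7 = 10

2P = (0, 10)


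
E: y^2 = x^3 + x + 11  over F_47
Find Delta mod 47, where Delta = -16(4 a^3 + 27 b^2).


4 a^3 + 27 b^2 = 4*1^3 + 27*11^2 = 4 + 3267 = 3271
Delta = -16 * (3271) = -52336
Delta mod 47 = 22

Delta = 22 (mod 47)


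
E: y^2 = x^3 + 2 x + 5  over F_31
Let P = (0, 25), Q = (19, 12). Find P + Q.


P != Q, so use the chord formula.
s = (y2 - y1) / (x2 - x1) = (18) / (19) mod 31 = 14
x3 = s^2 - x1 - x2 mod 31 = 14^2 - 0 - 19 = 22
y3 = s (x1 - x3) - y1 mod 31 = 14 * (0 - 22) - 25 = 8

P + Q = (22, 8)


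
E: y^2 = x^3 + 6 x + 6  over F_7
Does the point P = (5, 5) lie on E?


Check whether y^2 = x^3 + 6 x + 6 (mod 7) for (x, y) = (5, 5).
LHS: y^2 = 5^2 mod 7 = 4
RHS: x^3 + 6 x + 6 = 5^3 + 6*5 + 6 mod 7 = 0
LHS != RHS

No, not on the curve


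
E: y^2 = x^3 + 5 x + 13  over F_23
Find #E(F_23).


For each x in F_23, count y with y^2 = x^3 + 5 x + 13 mod 23:
  x = 0: RHS = 13, y in [6, 17]  -> 2 point(s)
  x = 2: RHS = 8, y in [10, 13]  -> 2 point(s)
  x = 3: RHS = 9, y in [3, 20]  -> 2 point(s)
  x = 5: RHS = 2, y in [5, 18]  -> 2 point(s)
  x = 6: RHS = 6, y in [11, 12]  -> 2 point(s)
  x = 7: RHS = 0, y in [0]  -> 1 point(s)
  x = 8: RHS = 13, y in [6, 17]  -> 2 point(s)
  x = 15: RHS = 13, y in [6, 17]  -> 2 point(s)
  x = 16: RHS = 3, y in [7, 16]  -> 2 point(s)
  x = 18: RHS = 1, y in [1, 22]  -> 2 point(s)
  x = 21: RHS = 18, y in [8, 15]  -> 2 point(s)
Affine points: 21. Add the point at infinity: total = 22.

#E(F_23) = 22


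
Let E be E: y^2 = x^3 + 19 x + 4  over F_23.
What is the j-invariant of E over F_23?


Delta = -16(4 a^3 + 27 b^2) mod 23 = 13
-1728 * (4 a)^3 = -1728 * (4*19)^3 mod 23 = 6
j = 6 * 13^(-1) mod 23 = 4

j = 4 (mod 23)


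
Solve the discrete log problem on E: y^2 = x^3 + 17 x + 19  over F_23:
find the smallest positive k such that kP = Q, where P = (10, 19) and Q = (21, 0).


Enumerate multiples of P until we hit Q = (21, 0):
  1P = (10, 19)
  2P = (21, 0)
Match found at i = 2.

k = 2


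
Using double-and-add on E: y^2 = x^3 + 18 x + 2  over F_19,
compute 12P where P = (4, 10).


k = 12 = 1100_2 (binary, LSB first: 0011)
Double-and-add from P = (4, 10):
  bit 0 = 0: acc unchanged = O
  bit 1 = 0: acc unchanged = O
  bit 2 = 1: acc = O + (13, 18) = (13, 18)
  bit 3 = 1: acc = (13, 18) + (10, 2) = (16, 4)

12P = (16, 4)


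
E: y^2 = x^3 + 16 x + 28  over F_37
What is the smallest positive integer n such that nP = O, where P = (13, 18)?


Compute successive multiples of P until we hit O:
  1P = (13, 18)
  2P = (36, 23)
  3P = (34, 8)
  4P = (6, 28)
  5P = (14, 31)
  6P = (31, 7)
  7P = (33, 23)
  8P = (35, 32)
  ... (continuing to 29P)
  29P = O

ord(P) = 29


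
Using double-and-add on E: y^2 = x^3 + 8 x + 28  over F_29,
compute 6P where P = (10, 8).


k = 6 = 110_2 (binary, LSB first: 011)
Double-and-add from P = (10, 8):
  bit 0 = 0: acc unchanged = O
  bit 1 = 1: acc = O + (8, 16) = (8, 16)
  bit 2 = 1: acc = (8, 16) + (14, 19) = (0, 17)

6P = (0, 17)


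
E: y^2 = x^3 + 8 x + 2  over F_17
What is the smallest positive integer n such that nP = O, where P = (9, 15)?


Compute successive multiples of P until we hit O:
  1P = (9, 15)
  2P = (0, 11)
  3P = (4, 8)
  4P = (8, 0)
  5P = (4, 9)
  6P = (0, 6)
  7P = (9, 2)
  8P = O

ord(P) = 8


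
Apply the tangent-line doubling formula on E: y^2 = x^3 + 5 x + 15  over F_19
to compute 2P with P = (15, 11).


Doubling: s = (3 x1^2 + a) / (2 y1)
s = (3*15^2 + 5) / (2*11) mod 19 = 5
x3 = s^2 - 2 x1 mod 19 = 5^2 - 2*15 = 14
y3 = s (x1 - x3) - y1 mod 19 = 5 * (15 - 14) - 11 = 13

2P = (14, 13)


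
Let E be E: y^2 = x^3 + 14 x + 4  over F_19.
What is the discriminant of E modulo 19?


4 a^3 + 27 b^2 = 4*14^3 + 27*4^2 = 10976 + 432 = 11408
Delta = -16 * (11408) = -182528
Delta mod 19 = 5

Delta = 5 (mod 19)


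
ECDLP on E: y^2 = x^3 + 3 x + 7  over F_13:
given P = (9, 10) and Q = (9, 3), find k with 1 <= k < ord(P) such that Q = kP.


Enumerate multiples of P until we hit Q = (9, 3):
  1P = (9, 10)
  2P = (12, 9)
  3P = (8, 7)
  4P = (5, 2)
  5P = (3, 2)
  6P = (10, 6)
  7P = (10, 7)
  8P = (3, 11)
  9P = (5, 11)
  10P = (8, 6)
  11P = (12, 4)
  12P = (9, 3)
Match found at i = 12.

k = 12


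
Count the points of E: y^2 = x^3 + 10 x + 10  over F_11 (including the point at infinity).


For each x in F_11, count y with y^2 = x^3 + 10 x + 10 mod 11:
  x = 2: RHS = 5, y in [4, 7]  -> 2 point(s)
  x = 3: RHS = 1, y in [1, 10]  -> 2 point(s)
  x = 4: RHS = 4, y in [2, 9]  -> 2 point(s)
  x = 5: RHS = 9, y in [3, 8]  -> 2 point(s)
  x = 6: RHS = 0, y in [0]  -> 1 point(s)
  x = 7: RHS = 5, y in [4, 7]  -> 2 point(s)
  x = 9: RHS = 4, y in [2, 9]  -> 2 point(s)
Affine points: 13. Add the point at infinity: total = 14.

#E(F_11) = 14


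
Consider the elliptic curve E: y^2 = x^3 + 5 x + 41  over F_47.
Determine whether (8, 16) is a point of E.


Check whether y^2 = x^3 + 5 x + 41 (mod 47) for (x, y) = (8, 16).
LHS: y^2 = 16^2 mod 47 = 21
RHS: x^3 + 5 x + 41 = 8^3 + 5*8 + 41 mod 47 = 29
LHS != RHS

No, not on the curve


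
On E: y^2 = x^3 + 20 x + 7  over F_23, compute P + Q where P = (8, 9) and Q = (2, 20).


P != Q, so use the chord formula.
s = (y2 - y1) / (x2 - x1) = (11) / (17) mod 23 = 2
x3 = s^2 - x1 - x2 mod 23 = 2^2 - 8 - 2 = 17
y3 = s (x1 - x3) - y1 mod 23 = 2 * (8 - 17) - 9 = 19

P + Q = (17, 19)


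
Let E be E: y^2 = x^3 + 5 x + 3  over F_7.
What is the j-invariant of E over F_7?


Delta = -16(4 a^3 + 27 b^2) mod 7 = 5
-1728 * (4 a)^3 = -1728 * (4*5)^3 mod 7 = 6
j = 6 * 5^(-1) mod 7 = 4

j = 4 (mod 7)


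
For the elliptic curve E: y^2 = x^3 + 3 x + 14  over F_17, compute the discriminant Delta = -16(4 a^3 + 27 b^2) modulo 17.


4 a^3 + 27 b^2 = 4*3^3 + 27*14^2 = 108 + 5292 = 5400
Delta = -16 * (5400) = -86400
Delta mod 17 = 11

Delta = 11 (mod 17)


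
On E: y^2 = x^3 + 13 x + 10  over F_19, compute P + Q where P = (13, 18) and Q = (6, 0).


P != Q, so use the chord formula.
s = (y2 - y1) / (x2 - x1) = (1) / (12) mod 19 = 8
x3 = s^2 - x1 - x2 mod 19 = 8^2 - 13 - 6 = 7
y3 = s (x1 - x3) - y1 mod 19 = 8 * (13 - 7) - 18 = 11

P + Q = (7, 11)


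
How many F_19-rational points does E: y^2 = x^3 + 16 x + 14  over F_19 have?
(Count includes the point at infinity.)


For each x in F_19, count y with y^2 = x^3 + 16 x + 14 mod 19:
  x = 2: RHS = 16, y in [4, 15]  -> 2 point(s)
  x = 4: RHS = 9, y in [3, 16]  -> 2 point(s)
  x = 11: RHS = 1, y in [1, 18]  -> 2 point(s)
  x = 13: RHS = 6, y in [5, 14]  -> 2 point(s)
  x = 15: RHS = 0, y in [0]  -> 1 point(s)
  x = 18: RHS = 16, y in [4, 15]  -> 2 point(s)
Affine points: 11. Add the point at infinity: total = 12.

#E(F_19) = 12


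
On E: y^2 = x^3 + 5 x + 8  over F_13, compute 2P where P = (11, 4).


Doubling: s = (3 x1^2 + a) / (2 y1)
s = (3*11^2 + 5) / (2*4) mod 13 = 7
x3 = s^2 - 2 x1 mod 13 = 7^2 - 2*11 = 1
y3 = s (x1 - x3) - y1 mod 13 = 7 * (11 - 1) - 4 = 1

2P = (1, 1)


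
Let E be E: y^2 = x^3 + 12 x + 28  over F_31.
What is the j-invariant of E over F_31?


Delta = -16(4 a^3 + 27 b^2) mod 31 = 3
-1728 * (4 a)^3 = -1728 * (4*12)^3 mod 31 = 27
j = 27 * 3^(-1) mod 31 = 9

j = 9 (mod 31)


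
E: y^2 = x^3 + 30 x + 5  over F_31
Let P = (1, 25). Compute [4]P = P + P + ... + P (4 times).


k = 4 = 100_2 (binary, LSB first: 001)
Double-and-add from P = (1, 25):
  bit 0 = 0: acc unchanged = O
  bit 1 = 0: acc unchanged = O
  bit 2 = 1: acc = O + (1, 6) = (1, 6)

4P = (1, 6)


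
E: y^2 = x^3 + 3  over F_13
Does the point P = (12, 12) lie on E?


Check whether y^2 = x^3 + 0 x + 3 (mod 13) for (x, y) = (12, 12).
LHS: y^2 = 12^2 mod 13 = 1
RHS: x^3 + 0 x + 3 = 12^3 + 0*12 + 3 mod 13 = 2
LHS != RHS

No, not on the curve


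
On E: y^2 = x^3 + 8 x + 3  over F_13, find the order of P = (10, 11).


Compute successive multiples of P until we hit O:
  1P = (10, 11)
  2P = (7, 5)
  3P = (0, 9)
  4P = (2, 1)
  5P = (5, 5)
  6P = (1, 5)
  7P = (1, 8)
  8P = (5, 8)
  ... (continuing to 13P)
  13P = O

ord(P) = 13


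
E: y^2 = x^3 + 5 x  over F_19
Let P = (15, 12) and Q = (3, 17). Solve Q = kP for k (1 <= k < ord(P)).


Enumerate multiples of P until we hit Q = (3, 17):
  1P = (15, 12)
  2P = (17, 1)
  3P = (3, 17)
Match found at i = 3.

k = 3


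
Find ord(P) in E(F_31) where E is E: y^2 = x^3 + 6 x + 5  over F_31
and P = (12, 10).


Compute successive multiples of P until we hit O:
  1P = (12, 10)
  2P = (12, 21)
  3P = O

ord(P) = 3


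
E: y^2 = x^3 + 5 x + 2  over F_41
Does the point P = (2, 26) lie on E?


Check whether y^2 = x^3 + 5 x + 2 (mod 41) for (x, y) = (2, 26).
LHS: y^2 = 26^2 mod 41 = 20
RHS: x^3 + 5 x + 2 = 2^3 + 5*2 + 2 mod 41 = 20
LHS = RHS

Yes, on the curve


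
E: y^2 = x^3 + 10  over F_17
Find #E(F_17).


For each x in F_17, count y with y^2 = x^3 + 0 x + 10 mod 17:
  x = 2: RHS = 1, y in [1, 16]  -> 2 point(s)
  x = 5: RHS = 16, y in [4, 13]  -> 2 point(s)
  x = 7: RHS = 13, y in [8, 9]  -> 2 point(s)
  x = 9: RHS = 8, y in [5, 12]  -> 2 point(s)
  x = 11: RHS = 15, y in [7, 10]  -> 2 point(s)
  x = 12: RHS = 4, y in [2, 15]  -> 2 point(s)
  x = 14: RHS = 0, y in [0]  -> 1 point(s)
  x = 15: RHS = 2, y in [6, 11]  -> 2 point(s)
  x = 16: RHS = 9, y in [3, 14]  -> 2 point(s)
Affine points: 17. Add the point at infinity: total = 18.

#E(F_17) = 18


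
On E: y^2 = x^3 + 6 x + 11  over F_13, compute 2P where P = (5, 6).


k = 2 = 10_2 (binary, LSB first: 01)
Double-and-add from P = (5, 6):
  bit 0 = 0: acc unchanged = O
  bit 1 = 1: acc = O + (12, 2) = (12, 2)

2P = (12, 2)
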